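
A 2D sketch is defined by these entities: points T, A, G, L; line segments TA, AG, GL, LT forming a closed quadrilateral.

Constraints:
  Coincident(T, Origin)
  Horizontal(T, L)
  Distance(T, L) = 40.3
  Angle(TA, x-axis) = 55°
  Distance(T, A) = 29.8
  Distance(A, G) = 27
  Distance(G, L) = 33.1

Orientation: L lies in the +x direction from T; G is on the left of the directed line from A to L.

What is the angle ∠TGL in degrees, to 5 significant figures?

48.148°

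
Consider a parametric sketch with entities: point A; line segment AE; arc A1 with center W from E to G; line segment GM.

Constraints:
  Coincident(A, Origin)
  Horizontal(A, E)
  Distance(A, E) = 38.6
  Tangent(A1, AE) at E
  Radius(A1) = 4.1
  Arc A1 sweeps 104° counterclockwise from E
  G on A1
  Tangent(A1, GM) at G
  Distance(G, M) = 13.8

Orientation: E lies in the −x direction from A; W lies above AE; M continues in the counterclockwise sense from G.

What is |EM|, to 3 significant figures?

18.5

A is at the origin; AE is horizontal with |AE| = 38.6 and E on the −x side, so E = (-38.6, 0.00). The tangent condition forces WE to be normal to AE, so W = E + (0, 4.1) = (-38.6, 4.10). On A1, E sits at bearing -90° from W; a 104° counterclockwise sweep puts G at bearing 14°, so G = W + 4.1·(cos 14°, sin 14°) = (-34.6, 5.09). A1 meets GM tangentially, so WG is at right angles to GM, so GM runs along (−sin 14°, cos 14°); with |GM| = 13.8, M = (-38.0, 18.5). Then |EM| = |M − E| = 18.5.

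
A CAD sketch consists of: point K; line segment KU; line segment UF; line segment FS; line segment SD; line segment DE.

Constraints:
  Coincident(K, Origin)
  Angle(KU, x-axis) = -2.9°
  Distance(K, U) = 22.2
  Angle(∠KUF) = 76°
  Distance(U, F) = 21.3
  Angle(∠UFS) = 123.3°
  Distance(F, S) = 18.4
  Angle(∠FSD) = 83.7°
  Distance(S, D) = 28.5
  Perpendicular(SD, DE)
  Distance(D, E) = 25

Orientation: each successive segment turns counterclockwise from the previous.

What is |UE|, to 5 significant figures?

8.0648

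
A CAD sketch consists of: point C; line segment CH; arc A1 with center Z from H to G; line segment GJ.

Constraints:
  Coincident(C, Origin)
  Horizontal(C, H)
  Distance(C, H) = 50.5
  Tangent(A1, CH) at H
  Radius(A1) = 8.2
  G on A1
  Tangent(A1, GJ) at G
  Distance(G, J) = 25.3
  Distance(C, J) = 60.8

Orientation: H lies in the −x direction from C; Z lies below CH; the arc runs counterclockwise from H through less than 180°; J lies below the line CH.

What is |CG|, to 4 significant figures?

59.25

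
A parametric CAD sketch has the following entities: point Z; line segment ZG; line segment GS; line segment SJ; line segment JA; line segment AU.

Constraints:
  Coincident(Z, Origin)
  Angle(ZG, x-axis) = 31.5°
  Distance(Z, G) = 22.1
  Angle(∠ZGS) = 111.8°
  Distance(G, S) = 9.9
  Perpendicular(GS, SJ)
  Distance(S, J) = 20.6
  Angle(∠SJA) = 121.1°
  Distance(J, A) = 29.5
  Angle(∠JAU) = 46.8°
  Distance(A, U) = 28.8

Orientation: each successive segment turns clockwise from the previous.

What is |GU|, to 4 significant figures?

12.08

∠SJA = 121.1° gives JA at 174.4° from the x-axis; with |JA| = 29.5, A = (-14.89, -8.007). ∠JAU = 46.8° gives AU at 41.20° from the x-axis; with |AU| = 28.8, U = (6.780, 10.96). Then |GU| = |U − G| = 12.08.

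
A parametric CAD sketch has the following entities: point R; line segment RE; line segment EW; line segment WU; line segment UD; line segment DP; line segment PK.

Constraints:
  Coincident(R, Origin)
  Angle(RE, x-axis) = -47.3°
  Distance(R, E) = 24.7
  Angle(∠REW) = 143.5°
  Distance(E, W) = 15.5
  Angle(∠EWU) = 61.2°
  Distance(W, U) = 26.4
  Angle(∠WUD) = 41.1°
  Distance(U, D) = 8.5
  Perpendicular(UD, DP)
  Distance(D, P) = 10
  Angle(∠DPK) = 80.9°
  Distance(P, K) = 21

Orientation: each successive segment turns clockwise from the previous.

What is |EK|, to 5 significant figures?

35.712

R is at the origin; RE runs at -47.3° with length 24.7, so E = (16.751, -18.152). ∠REW = 143.5° gives EW at -83.800° from the x-axis; with |EW| = 15.5, W = (18.425, -33.562). ∠EWU = 61.2° gives WU at 157.40° from the x-axis; with |WU| = 26.4, U = (-5.9482, -23.416). ∠WUD = 41.1° gives UD at 18.500° from the x-axis; with |UD| = 8.5, D = (2.1125, -20.719). UD ⟂ DP, so DP runs at -71.500°; with |DP| = 10.0, P = (5.2856, -30.202). ∠DPK = 80.9° gives PK at -170.60° from the x-axis; with |PK| = 21.0, K = (-15.432, -33.632). Then |EK| = |K − E| = 35.712.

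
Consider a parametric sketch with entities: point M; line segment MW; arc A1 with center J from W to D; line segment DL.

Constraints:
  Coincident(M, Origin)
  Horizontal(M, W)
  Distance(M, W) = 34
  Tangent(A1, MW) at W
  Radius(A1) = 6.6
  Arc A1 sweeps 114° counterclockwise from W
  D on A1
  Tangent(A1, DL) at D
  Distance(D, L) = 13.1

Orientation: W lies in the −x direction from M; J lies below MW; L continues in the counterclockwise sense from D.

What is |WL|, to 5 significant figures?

21.263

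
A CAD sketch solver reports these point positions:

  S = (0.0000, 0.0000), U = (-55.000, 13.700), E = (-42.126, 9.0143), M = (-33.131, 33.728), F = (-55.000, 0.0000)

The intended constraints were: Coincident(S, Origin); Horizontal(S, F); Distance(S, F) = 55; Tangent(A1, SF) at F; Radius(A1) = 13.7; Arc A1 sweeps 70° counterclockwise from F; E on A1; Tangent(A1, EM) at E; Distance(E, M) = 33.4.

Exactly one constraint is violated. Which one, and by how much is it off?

Distance(E, M) = 33.4 — off by 7.10.

S = (0.00, 0.00) ✓; S.y = 0.00, F.y = 0.00 ✓; |SF| = 55.00 ✓; ∠(UF, FS) = 90.00° ✓; |UF| = 13.70 ✓; bearing(U→E) − bearing(U→F) = 70.00° ✓; |UE| = 13.70 ✓; ∠(UE, EM) = 90.00° ✓; |EM| = 26.30 ✗.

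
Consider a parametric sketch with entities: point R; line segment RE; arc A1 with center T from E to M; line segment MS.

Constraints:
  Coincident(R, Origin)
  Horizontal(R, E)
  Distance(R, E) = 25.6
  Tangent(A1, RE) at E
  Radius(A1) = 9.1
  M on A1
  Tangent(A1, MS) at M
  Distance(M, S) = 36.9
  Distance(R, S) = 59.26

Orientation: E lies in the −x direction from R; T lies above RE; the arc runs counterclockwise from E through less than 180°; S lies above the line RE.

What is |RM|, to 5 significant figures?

23.016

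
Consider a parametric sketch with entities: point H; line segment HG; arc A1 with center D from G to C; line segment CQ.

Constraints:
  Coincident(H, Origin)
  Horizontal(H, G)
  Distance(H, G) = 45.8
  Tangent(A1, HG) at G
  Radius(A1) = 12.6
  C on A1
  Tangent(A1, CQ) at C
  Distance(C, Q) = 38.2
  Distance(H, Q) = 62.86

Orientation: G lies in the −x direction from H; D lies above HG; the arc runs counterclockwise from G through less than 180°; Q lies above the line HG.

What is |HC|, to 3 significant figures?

35.9

H is at the origin; H and G share the same y with |HG| = 45.8 and G on the −x side, so G = (-45.8, 0.00). The tangent condition forces DG to be normal to HG, so D = G + (0, 12.6) = (-45.8, 12.6). Since DC ⟂ CQ (tangency), |DQ| = √(12.6² + 38.2²) = 40.2 regardless of where C sits on A1. So Q lies on both circle(H, 62.86) and circle(D, 40.2); the above-HG intersection is Q = (-35.9, 51.6). C is the foot of the tangent from Q: C = (-33.2, 13.5).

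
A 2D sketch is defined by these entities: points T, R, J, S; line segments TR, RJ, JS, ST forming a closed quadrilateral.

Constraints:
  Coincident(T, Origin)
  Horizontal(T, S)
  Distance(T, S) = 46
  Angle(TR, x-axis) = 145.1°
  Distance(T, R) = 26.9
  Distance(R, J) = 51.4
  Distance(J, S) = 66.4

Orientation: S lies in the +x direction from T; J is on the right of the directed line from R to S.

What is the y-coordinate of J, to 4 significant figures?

-34.72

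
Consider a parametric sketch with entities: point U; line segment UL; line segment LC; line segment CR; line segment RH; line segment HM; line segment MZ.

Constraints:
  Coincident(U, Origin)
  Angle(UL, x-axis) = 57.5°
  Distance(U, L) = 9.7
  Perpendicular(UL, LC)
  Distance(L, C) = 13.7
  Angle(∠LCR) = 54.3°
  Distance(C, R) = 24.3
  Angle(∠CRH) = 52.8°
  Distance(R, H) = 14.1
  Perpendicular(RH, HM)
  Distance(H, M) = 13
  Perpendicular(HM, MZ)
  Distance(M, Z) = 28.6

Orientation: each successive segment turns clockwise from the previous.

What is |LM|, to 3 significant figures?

8.17

U is at the origin; UL runs at 57.5° with length 9.7, so L = (5.21, 8.18). UL is perpendicular to LC, so LC runs at -32.5°; with |LC| = 13.7, C = (16.8, 0.820). ∠LCR = 54.3° gives CR at -158° from the x-axis; with |CR| = 24.3, R = (-5.80, -8.20). ∠CRH = 52.8° gives RH at 74.6° from the x-axis; with |RH| = 14.1, H = (-2.05, 5.39). RH ⟂ HM, so HM runs at -15.4°; with |HM| = 13.0, M = (10.5, 1.94). Then |LM| = |M − L| = 8.17.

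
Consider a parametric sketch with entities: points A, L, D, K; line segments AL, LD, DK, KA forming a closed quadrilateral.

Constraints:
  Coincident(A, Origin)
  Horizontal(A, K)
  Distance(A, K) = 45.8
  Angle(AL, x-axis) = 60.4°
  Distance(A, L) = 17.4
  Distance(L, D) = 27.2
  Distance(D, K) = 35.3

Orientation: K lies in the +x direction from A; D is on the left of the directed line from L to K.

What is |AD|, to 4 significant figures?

43.75

A is at the origin; A and K share the same y with |AK| = 45.8 and K in +x, so K = (45.8, 0). AL runs at 60.4° with |AL| = 17.4, so L = (8.595, 15.13). D is determined by |LD| = 27.2 and |DK| = 35.3 together: it lies at the intersection of circle(L, 27.2) and circle(K, 35.3). With |LK| = 40.16, the foot of the radical line on LK is 13.78 from L and the perpendicular offset is √(27.2² − 13.78²) = 23.45. Taking the left-of-LK solution: D = (30.19, 31.66).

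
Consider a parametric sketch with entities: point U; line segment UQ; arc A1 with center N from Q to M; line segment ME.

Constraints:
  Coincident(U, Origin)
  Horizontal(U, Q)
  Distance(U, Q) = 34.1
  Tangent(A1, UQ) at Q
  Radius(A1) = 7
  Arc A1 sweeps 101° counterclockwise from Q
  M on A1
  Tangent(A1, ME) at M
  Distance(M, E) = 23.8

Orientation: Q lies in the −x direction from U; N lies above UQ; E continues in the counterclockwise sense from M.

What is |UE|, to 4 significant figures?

44.88

U is at the origin; UQ is horizontal with |UQ| = 34.1 and Q on the −x side, so Q = (-34.10, 0.000). Tangency of A1 to UQ means the radius NQ is perpendicular to UQ, so N = Q + (0, 7) = (-34.10, 7.000). On A1, Q sits at bearing -90° from N; a 101° counterclockwise sweep puts M at bearing 11°, so M = N + 7.0·(cos 11°, sin 11°) = (-27.23, 8.336). Since A1 is tangent to ME there, NM ⟂ ME, so ME runs along (−sin 11°, cos 11°); with |ME| = 23.8, E = (-31.77, 31.70). Then |UE| = |E − U| = 44.88.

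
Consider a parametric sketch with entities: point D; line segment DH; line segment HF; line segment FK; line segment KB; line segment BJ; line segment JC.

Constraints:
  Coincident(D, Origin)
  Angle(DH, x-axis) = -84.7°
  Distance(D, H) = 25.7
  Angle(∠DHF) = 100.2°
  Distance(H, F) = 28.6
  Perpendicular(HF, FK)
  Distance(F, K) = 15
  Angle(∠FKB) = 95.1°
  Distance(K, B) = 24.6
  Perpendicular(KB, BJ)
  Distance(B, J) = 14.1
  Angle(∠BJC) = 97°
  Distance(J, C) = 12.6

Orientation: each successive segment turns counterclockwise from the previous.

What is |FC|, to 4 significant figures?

13.45

D is at the origin; DH runs at -84.7° with length 25.7, so H = (2.374, -25.59). ∠DHF = 100.2° gives HF at -4.900° from the x-axis; with |HF| = 28.6, F = (30.87, -28.03). HF ⟂ FK, so FK runs at 85.10°; with |FK| = 15.0, K = (32.15, -13.09). ∠FKB = 95.1° gives KB at 170.0° from the x-axis; with |KB| = 24.6, B = (7.924, -8.816). KB ⟂ BJ, so BJ runs at -100.0°; with |BJ| = 14.1, J = (5.476, -22.70). ∠BJC = 97.0° gives JC at -17.00° from the x-axis; with |JC| = 12.6, C = (17.53, -26.39). Then |FC| = |C − F| = 13.45.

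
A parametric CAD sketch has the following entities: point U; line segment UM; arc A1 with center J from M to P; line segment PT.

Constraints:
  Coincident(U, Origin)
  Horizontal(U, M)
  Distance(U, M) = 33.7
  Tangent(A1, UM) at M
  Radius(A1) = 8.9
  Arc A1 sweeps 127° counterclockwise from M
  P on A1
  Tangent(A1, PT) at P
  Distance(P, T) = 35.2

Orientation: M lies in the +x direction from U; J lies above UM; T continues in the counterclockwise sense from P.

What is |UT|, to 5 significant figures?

46.692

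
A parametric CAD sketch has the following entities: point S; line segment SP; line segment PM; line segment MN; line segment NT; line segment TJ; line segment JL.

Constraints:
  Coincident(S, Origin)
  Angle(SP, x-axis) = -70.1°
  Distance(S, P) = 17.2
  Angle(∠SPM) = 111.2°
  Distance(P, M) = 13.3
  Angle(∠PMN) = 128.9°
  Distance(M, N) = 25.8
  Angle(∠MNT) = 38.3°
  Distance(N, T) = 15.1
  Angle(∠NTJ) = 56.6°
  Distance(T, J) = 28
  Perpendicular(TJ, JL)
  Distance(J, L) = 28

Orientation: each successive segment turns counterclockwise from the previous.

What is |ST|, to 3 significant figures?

21.0

S is at the origin; SP runs at -70.1° with length 17.2, so P = (5.85, -16.2). ∠SPM = 111.2° gives PM at -1.30° from the x-axis; with |PM| = 13.3, M = (19.2, -16.5). ∠PMN = 128.9° gives MN at 49.8° from the x-axis; with |MN| = 25.8, N = (35.8, 3.23). ∠MNT = 38.3° gives NT at -168° from the x-axis; with |NT| = 15.1, T = (21.0, 0.221). Then |ST| = |T − S| = 21.0.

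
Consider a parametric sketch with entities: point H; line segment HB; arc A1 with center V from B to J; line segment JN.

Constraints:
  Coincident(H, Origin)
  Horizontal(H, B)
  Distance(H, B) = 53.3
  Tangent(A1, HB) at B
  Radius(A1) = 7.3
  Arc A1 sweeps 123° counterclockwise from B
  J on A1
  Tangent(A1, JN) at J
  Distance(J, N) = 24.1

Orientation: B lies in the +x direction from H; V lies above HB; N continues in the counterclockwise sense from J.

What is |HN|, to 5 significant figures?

55.990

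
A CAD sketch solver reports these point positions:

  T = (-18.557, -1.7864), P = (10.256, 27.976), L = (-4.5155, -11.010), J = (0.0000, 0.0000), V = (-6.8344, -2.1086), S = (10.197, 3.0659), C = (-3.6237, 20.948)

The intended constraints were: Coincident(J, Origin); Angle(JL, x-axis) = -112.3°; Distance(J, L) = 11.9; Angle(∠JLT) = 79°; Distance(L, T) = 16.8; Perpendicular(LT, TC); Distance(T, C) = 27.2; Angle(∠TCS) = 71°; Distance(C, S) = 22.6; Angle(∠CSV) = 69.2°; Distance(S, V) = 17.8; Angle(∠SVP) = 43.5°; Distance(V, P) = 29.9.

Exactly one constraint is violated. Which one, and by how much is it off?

Distance(V, P) = 29.9 — off by 4.70.

J = (0.00, 0.00) ✓; JL at -112.3° ✓; |JL| = 11.90 ✓; ∠JLT = 79.00° ✓; |LT| = 16.80 ✓; ∠(LT, TC) = 90.00° ✓; |TC| = 27.20 ✓; ∠TCS = 71.00° ✓; |CS| = 22.60 ✓; ∠CSV = 69.20° ✓; |SV| = 17.80 ✓; ∠SVP = 43.50° ✓; |VP| = 34.60 ✗.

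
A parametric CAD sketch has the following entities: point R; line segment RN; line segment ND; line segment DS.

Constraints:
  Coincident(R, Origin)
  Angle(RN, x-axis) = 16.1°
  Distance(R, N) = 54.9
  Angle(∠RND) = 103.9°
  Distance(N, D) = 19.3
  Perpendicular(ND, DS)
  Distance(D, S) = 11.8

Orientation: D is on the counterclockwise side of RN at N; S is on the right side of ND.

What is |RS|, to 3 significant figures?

72.7

R is at the origin; RN runs at 16.1° with length 54.9, so N = 54.9·(cos 16.1°, sin 16.1°) = (52.7, 15.2). ∠RND = 103.9°, so ND runs at 16.1° + (180° − 103.9°) = 92.2° from the x-axis; with |ND| = 19.3, D = N + 19.3·(cos 92.2°, sin 92.2°) = (52.0, 34.5). ND ⟂ DS; with |DS| = 11.8 on the right of ND, S = D + 11.8·(0.999, 0.0384) = (63.8, 35.0). Then |RS| = |S − R| = 72.7.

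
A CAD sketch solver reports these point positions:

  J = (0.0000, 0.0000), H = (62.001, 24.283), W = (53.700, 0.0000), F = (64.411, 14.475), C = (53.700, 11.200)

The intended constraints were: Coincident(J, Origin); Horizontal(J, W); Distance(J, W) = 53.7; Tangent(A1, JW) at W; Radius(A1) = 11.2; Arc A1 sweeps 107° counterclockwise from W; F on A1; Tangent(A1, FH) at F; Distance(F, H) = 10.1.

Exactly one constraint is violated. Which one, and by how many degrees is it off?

Tangent(A1, FH) at F — off by 3.20°.

J = (0.00, 0.00) ✓; J.y = 0.00, W.y = 0.00 ✓; |JW| = 53.70 ✓; ∠(CW, WJ) = 90.00° ✓; |CW| = 11.20 ✓; bearing(C→F) − bearing(C→W) = 107.0° ✓; |CF| = 11.20 ✓; ∠(CF, FH) = 93.20° ✗; |FH| = 10.10 ✓.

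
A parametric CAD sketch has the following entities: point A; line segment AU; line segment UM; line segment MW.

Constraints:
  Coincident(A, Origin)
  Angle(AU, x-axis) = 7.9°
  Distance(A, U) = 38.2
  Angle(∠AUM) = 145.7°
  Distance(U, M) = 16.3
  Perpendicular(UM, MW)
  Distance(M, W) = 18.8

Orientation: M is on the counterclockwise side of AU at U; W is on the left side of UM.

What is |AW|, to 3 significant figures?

47.9

A is at the origin; AU runs at 7.9° with length 38.2, so U = 38.2·(cos 7.9°, sin 7.9°) = (37.8, 5.25). ∠AUM = 145.7°, so UM runs at 7.9° + (180° − 145.7°) = 42.2° from the x-axis; with |UM| = 16.3, M = U + 16.3·(cos 42.2°, sin 42.2°) = (49.9, 16.2). UM ⟂ MW; with |MW| = 18.8 on the left of UM, W = M + 18.8·(-0.672, 0.741) = (37.3, 30.1). Then |AW| = |W − A| = 47.9.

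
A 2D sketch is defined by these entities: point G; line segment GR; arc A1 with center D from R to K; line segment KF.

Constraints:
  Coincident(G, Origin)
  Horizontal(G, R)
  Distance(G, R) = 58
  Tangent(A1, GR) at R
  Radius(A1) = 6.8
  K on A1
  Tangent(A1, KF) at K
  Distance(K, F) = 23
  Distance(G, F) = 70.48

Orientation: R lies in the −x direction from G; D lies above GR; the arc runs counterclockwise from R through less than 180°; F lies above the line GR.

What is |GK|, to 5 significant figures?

53.124

Checks: |DK| = 6.800 ✓; ∠(DK, KF) = 90.00° ✓; |KF| = 23.00 ✓; |GF| = 70.48 ✓.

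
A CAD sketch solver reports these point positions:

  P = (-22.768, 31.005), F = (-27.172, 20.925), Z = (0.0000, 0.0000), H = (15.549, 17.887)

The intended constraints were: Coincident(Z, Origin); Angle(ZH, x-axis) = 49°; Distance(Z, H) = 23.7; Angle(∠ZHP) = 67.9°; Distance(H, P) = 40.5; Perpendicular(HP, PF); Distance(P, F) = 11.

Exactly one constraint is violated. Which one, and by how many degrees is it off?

Perpendicular(HP, PF) — off by 4.70°.

Z = (0.00, 0.00) ✓; ZH at 49.00° ✓; |ZH| = 23.70 ✓; ∠ZHP = 67.90° ✓; |HP| = 40.50 ✓; ∠(HP, PF) = 85.30° ✗; |PF| = 11.00 ✓.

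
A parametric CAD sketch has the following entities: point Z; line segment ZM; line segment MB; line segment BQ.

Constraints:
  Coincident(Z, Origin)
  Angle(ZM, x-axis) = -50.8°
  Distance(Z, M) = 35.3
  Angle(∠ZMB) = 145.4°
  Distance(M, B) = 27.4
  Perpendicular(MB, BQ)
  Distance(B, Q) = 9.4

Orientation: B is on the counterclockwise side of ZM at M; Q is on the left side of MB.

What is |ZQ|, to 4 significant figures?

57.45

Z is at the origin; ZM runs at -50.8° with length 35.3, so M = 35.3·(cos -50.8°, sin -50.8°) = (22.31, -27.36). ∠ZMB = 145.4°, so MB runs at -50.8° + (180° − 145.4°) = -16.20° from the x-axis; with |MB| = 27.4, B = M + 27.4·(cos -16.20°, sin -16.20°) = (48.62, -35.00). MB ⟂ BQ; with |BQ| = 9.4 on the left of MB, Q = B + 9.4·(0.2790, 0.9603) = (51.25, -25.97). Then |ZQ| = |Q − Z| = 57.45.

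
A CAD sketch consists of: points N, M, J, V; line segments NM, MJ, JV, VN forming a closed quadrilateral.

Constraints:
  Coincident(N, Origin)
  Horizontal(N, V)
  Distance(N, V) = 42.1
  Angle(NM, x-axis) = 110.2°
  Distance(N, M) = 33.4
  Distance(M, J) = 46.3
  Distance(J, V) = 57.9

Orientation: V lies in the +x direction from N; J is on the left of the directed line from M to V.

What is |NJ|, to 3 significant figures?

62.5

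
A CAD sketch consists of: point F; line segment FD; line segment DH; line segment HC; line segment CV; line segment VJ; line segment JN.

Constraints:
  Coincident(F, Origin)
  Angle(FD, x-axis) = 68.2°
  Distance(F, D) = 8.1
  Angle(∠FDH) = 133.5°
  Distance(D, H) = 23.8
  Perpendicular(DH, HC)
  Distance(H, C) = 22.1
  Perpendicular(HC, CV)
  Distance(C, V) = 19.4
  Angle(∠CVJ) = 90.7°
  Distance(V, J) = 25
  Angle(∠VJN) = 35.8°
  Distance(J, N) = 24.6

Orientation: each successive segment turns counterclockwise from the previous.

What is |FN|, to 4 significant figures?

26.68

F is at the origin; FD runs at 68.2° with length 8.1, so D = (3.008, 7.521). ∠FDH = 133.5° gives DH at 114.7° from the x-axis; with |DH| = 23.8, H = (-6.937, 29.14). DH is perpendicular to HC, so HC runs at -155.3°; with |HC| = 22.1, C = (-27.02, 19.91). HC is perpendicular to CV, so CV runs at -65.30°; with |CV| = 19.4, V = (-18.91, 2.283). ∠CVJ = 90.7° gives VJ at 24.00° from the x-axis; with |VJ| = 25.0, J = (3.930, 12.45). ∠VJN = 35.8° gives JN at 168.2° from the x-axis; with |JN| = 24.6, N = (-20.15, 17.48). Then |FN| = |N − F| = 26.68.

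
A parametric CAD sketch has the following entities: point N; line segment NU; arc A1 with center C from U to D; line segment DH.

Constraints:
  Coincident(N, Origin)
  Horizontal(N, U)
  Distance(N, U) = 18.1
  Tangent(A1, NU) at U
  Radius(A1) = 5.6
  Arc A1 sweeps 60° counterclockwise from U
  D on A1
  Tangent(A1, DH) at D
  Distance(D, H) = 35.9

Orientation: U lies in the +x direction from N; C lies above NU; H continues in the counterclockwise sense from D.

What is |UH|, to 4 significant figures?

40.85

N is at the origin; N and U share the same y with |NU| = 18.1 and U on the +x side, so U = (18.10, 0.000). The tangent condition forces CU to be normal to NU, so C = U + (0, 5.6) = (18.10, 5.600). On A1, U sits at bearing -90° from C; a 60° counterclockwise sweep puts D at bearing -30°, so D = C + 5.6·(cos -30°, sin -30°) = (22.95, 2.800). Since A1 is tangent to DH there, CD ⟂ DH, so DH runs along (−sin -30°, cos -30°); with |DH| = 35.9, H = (40.90, 33.89). Then |UH| = |H − U| = 40.85.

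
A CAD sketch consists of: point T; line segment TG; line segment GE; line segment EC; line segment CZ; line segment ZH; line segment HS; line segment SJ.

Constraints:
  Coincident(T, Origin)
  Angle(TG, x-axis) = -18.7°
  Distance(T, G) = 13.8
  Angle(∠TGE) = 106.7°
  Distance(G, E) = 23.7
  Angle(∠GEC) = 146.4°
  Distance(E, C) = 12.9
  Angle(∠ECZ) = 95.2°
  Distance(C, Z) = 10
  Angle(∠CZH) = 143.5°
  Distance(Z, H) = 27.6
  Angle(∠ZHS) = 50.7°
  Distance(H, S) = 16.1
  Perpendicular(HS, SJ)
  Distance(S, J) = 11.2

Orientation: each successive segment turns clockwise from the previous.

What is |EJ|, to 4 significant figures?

15.37

T is at the origin; TG runs at -18.7° with length 13.8, so G = (13.07, -4.424). ∠TGE = 106.7° gives GE at -92.00° from the x-axis; with |GE| = 23.7, E = (12.24, -28.11). ∠GEC = 146.4° gives EC at -125.6° from the x-axis; with |EC| = 12.9, C = (4.735, -38.60). ∠ECZ = 95.2° gives CZ at 149.6° from the x-axis; with |CZ| = 10.0, Z = (-3.890, -33.54). ∠CZH = 143.5° gives ZH at 113.1° from the x-axis; with |ZH| = 27.6, H = (-14.72, -8.152). ∠ZHS = 50.7° gives HS at -16.20° from the x-axis; with |HS| = 16.1, S = (0.7421, -12.64). HS is perpendicular to SJ, so SJ runs at -106.2°; with |SJ| = 11.2, J = (-2.383, -23.40). Then |EJ| = |J − E| = 15.37.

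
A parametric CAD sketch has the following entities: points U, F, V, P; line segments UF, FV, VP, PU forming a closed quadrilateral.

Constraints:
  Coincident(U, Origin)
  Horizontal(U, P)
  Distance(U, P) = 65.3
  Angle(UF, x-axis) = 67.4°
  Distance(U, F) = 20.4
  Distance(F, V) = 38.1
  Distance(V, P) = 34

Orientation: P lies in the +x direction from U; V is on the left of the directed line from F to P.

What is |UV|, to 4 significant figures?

52.61

Checks: |FV| = 38.10 ✓; |VP| = 34.00 ✓.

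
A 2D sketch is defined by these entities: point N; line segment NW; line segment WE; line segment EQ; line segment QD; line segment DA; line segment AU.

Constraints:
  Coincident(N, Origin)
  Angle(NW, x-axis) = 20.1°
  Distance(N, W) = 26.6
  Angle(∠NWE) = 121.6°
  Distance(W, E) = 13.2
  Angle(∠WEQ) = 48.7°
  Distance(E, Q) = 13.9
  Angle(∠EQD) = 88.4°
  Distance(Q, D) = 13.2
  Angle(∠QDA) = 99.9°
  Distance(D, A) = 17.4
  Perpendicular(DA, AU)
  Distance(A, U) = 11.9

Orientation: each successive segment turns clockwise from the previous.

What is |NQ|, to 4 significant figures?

21.72

N is at the origin; NW runs at 20.1° with length 26.6, so W = (24.98, 9.141). ∠NWE = 121.6° gives WE at -38.30° from the x-axis; with |WE| = 13.2, E = (35.34, 0.9603). ∠WEQ = 48.7° gives EQ at -169.6° from the x-axis; with |EQ| = 13.9, Q = (21.67, -1.549). Then |NQ| = |Q − N| = 21.72.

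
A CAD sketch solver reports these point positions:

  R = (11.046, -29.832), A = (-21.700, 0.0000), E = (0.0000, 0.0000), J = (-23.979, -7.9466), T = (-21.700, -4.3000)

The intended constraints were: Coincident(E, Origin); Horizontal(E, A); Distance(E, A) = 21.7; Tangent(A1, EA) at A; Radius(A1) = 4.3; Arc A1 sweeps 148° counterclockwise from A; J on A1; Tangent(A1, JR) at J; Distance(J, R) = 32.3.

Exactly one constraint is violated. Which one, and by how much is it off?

Distance(J, R) = 32.3 — off by 9.00.

E = (0.00, 0.00) ✓; E.y = 0.00, A.y = 0.00 ✓; |EA| = 21.70 ✓; ∠(TA, AE) = 90.00° ✓; |TA| = 4.300 ✓; bearing(T→J) − bearing(T→A) = 148.0° ✓; |TJ| = 4.300 ✓; ∠(TJ, JR) = 90.00° ✓; |JR| = 41.30 ✗.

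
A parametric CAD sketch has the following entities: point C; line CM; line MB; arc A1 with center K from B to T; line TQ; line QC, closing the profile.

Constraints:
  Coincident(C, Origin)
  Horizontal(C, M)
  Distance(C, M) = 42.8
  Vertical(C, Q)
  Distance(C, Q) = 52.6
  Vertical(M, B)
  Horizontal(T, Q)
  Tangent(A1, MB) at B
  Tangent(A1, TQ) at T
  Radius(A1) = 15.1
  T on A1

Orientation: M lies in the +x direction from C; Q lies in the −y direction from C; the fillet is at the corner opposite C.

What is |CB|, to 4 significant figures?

56.90

C is at the origin; C and M share the same y with |CM| = 42.8 and M on the +x side, so M = (42.80, 0.000). C and Q share the same x with |CQ| = 52.6 and Q on the −y side, so Q = (0.000, -52.60). The virtual corner opposite C is at (42.80, -52.60). Tangency of A1 to MB means the radius KB is perpendicular to MB and A1 meets TQ tangentially, so KT is at right angles to TQ, with radius 15.1, so the center K sits 15.1 in from both sides at K = (27.70, -37.50). That places the tangent points at B = (42.80, -37.50) on MB and T = (27.70, -52.60) on TQ. Then |CB| = |B − C| = 56.90.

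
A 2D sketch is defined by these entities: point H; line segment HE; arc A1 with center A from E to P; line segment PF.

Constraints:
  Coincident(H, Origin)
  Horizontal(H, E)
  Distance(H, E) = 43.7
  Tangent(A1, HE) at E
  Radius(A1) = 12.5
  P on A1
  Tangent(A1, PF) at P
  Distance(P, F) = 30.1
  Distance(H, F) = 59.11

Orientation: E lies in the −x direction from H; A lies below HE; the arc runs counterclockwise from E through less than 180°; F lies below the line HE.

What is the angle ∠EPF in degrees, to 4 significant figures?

119.3°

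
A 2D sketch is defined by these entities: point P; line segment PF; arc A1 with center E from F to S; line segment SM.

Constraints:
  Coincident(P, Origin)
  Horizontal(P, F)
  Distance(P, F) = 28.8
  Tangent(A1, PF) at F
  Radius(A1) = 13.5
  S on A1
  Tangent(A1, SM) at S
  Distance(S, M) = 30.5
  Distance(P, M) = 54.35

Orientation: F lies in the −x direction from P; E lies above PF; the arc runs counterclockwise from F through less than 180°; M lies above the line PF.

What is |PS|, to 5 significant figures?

24.639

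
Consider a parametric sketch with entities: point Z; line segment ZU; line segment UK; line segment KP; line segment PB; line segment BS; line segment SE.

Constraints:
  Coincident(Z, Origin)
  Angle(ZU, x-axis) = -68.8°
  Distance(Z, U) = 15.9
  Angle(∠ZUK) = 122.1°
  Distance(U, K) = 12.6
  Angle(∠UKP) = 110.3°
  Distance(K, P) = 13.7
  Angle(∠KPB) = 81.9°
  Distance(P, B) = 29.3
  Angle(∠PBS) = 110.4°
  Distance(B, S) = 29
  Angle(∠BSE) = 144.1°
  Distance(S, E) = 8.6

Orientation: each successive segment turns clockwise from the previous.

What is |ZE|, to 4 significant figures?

32.80

∠PBS = 110.4° gives BS at -4.100° from the x-axis; with |BS| = 29.0, S = (26.15, 3.530). ∠BSE = 144.1° gives SE at -40.00° from the x-axis; with |SE| = 8.6, E = (32.74, -1.998). Then |ZE| = |E − Z| = 32.80.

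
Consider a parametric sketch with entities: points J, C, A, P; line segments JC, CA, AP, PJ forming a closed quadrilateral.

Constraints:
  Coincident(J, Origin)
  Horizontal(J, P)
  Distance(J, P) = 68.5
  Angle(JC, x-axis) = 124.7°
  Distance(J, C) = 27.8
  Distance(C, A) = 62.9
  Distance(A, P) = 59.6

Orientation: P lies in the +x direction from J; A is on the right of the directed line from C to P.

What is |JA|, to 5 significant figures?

35.162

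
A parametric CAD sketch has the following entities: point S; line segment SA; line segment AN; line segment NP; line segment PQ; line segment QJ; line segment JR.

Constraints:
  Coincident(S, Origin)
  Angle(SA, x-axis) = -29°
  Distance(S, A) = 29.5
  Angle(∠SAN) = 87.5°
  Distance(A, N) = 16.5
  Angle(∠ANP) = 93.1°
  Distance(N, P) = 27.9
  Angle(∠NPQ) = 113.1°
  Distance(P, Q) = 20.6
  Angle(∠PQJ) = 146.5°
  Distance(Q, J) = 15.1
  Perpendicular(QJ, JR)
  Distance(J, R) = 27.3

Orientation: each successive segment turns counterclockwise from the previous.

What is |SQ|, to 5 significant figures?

7.6868

S is at the origin; SA runs at -29.0° with length 29.5, so A = (25.801, -14.302). ∠SAN = 87.5° gives AN at 63.500° from the x-axis; with |AN| = 16.5, N = (33.164, 0.46453). ∠ANP = 93.1° gives NP at 150.40° from the x-axis; with |NP| = 27.9, P = (8.9046, 14.246). ∠NPQ = 113.1° gives PQ at -142.70° from the x-axis; with |PQ| = 20.6, Q = (-7.4821, 1.7622). Then |SQ| = |Q − S| = 7.6868.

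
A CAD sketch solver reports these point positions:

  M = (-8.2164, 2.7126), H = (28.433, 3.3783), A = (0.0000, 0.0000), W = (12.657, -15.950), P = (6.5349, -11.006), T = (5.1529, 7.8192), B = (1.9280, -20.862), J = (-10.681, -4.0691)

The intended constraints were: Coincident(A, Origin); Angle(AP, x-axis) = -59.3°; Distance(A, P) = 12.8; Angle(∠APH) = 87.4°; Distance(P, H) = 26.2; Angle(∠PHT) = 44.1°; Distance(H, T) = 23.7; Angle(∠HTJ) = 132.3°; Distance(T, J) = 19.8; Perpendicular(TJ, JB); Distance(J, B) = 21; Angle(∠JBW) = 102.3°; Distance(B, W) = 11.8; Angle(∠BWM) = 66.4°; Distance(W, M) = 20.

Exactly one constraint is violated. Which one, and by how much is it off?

Distance(W, M) = 20 — off by 8.00.

A = (0.00, 0.00) ✓; AP at -59.30° ✓; |AP| = 12.80 ✓; ∠APH = 87.40° ✓; |PH| = 26.20 ✓; ∠PHT = 44.10° ✓; |HT| = 23.70 ✓; ∠HTJ = 132.3° ✓; |TJ| = 19.80 ✓; ∠(TJ, JB) = 90.00° ✓; |JB| = 21.00 ✓; ∠JBW = 102.3° ✓; |BW| = 11.80 ✓; ∠BWM = 66.40° ✓; |WM| = 28.00 ✗.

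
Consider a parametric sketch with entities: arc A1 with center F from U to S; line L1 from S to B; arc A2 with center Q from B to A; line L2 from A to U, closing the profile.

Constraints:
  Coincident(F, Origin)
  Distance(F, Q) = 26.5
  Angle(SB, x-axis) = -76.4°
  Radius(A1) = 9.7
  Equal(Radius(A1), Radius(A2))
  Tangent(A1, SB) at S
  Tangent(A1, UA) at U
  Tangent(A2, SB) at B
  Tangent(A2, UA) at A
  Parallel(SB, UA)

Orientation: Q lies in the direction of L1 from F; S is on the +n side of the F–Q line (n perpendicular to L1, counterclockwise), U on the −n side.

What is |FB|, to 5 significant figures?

28.219

The slot axis is L1's direction at -76.4°, so u = (cos -76.4°, sin -76.4°) = (0.23514, -0.97196) and n = (−sin -76.4°, cos -76.4°) = (0.97196, 0.23514). F is at the origin and Q lies 26.5 along u from F, so Q = 26.5·u = (6.2313, -25.757). Tangency of A1 to both parallel lines with radius 9.7 puts S and U at F ± 9.7·n: S = (9.4280, 2.2809), U = (-9.4280, -2.2809). Equal radii place B and A the same way about Q: B = Q + 9.7·n = (15.659, -23.476), A = Q − 9.7·n = (-3.1968, -28.038). Then |FB| = |B − F| = 28.219.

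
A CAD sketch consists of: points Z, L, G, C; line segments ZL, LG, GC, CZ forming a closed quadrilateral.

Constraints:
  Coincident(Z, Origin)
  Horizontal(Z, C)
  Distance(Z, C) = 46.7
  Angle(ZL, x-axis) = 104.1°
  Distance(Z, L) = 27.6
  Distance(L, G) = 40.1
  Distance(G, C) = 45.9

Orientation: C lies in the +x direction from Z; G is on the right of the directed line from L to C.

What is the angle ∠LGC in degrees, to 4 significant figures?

87.76°

Checks: |LG| = 40.10 ✓; |GC| = 45.90 ✓.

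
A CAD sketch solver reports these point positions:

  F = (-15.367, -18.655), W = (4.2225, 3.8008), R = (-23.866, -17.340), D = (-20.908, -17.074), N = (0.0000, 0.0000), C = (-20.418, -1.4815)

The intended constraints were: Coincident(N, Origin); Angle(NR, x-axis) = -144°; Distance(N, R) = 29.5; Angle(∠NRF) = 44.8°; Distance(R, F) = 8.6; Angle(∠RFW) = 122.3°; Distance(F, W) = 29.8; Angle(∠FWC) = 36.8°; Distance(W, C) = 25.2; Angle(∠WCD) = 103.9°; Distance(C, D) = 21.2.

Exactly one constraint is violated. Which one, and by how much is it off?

Distance(C, D) = 21.2 — off by 5.60.

N = (0.00, 0.00) ✓; NR at -144.0° ✓; |NR| = 29.50 ✓; ∠NRF = 44.80° ✓; |RF| = 8.600 ✓; ∠RFW = 122.3° ✓; |FW| = 29.80 ✓; ∠FWC = 36.80° ✓; |WC| = 25.20 ✓; ∠WCD = 103.9° ✓; |CD| = 15.60 ✗.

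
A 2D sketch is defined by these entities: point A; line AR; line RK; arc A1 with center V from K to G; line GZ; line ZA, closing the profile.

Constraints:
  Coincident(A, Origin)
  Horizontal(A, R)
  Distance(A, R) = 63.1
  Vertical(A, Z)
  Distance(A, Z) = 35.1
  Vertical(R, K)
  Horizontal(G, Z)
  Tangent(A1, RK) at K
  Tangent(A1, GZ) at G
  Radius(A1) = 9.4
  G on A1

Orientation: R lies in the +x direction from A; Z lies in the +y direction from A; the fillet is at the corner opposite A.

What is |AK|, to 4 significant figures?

68.13

A is at the origin; A and R share the same y with |AR| = 63.1 and R on the +x side, so R = (63.10, 0.000). AZ is vertical with |AZ| = 35.1 and Z on the +y side, so Z = (0.000, 35.10). The virtual corner opposite A is at (63.10, 35.10). A1 meets RK tangentially, so VK is at right angles to RK and A1 meets GZ tangentially, so VG is at right angles to GZ, with radius 9.4, so the center V sits 9.4 in from both sides at V = (53.70, 25.70). That places the tangent points at K = (63.10, 25.70) on RK and G = (53.70, 35.10) on GZ. Then |AK| = |K − A| = 68.13.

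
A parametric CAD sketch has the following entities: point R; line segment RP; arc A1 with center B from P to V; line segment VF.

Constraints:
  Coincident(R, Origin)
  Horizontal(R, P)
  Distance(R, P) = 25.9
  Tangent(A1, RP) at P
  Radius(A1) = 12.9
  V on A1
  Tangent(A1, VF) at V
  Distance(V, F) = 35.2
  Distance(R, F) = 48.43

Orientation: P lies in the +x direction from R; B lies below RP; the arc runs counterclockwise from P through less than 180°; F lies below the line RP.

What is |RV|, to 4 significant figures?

17.77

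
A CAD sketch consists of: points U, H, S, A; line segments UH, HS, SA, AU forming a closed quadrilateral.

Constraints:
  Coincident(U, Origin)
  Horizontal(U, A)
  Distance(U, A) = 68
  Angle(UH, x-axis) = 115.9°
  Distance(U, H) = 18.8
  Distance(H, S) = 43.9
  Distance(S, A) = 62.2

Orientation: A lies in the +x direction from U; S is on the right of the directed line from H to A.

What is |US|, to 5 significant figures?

25.106

Checks: |HS| = 43.90 ✓; |SA| = 62.20 ✓.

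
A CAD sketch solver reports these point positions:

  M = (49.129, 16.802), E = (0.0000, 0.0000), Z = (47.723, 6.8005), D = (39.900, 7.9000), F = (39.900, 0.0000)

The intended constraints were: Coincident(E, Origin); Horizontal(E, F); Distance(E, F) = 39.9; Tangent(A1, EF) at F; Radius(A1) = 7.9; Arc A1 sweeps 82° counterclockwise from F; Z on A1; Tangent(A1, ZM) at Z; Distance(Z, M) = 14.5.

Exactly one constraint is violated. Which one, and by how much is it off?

Distance(Z, M) = 14.5 — off by 4.40.

E = (0.00, 0.00) ✓; E.y = 0.00, F.y = 0.00 ✓; |EF| = 39.90 ✓; ∠(DF, FE) = 90.00° ✓; |DF| = 7.900 ✓; bearing(D→Z) − bearing(D→F) = 82.00° ✓; |DZ| = 7.900 ✓; ∠(DZ, ZM) = 90.00° ✓; |ZM| = 10.10 ✗.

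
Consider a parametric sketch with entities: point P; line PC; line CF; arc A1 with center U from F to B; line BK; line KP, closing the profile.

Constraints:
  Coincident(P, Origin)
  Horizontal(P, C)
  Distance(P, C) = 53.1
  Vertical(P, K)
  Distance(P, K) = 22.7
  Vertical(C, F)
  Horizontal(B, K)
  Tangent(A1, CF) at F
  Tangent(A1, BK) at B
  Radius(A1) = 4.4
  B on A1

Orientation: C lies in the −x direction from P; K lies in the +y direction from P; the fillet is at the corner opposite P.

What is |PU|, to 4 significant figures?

52.02

P is at the origin; PC is horizontal with |PC| = 53.1 and C on the −x side, so C = (-53.10, 0.000). P and K share the same x with |PK| = 22.7 and K on the +y side, so K = (0.000, 22.70). The virtual corner opposite P is at (-53.10, 22.70). Since A1 is tangent to CF there, UF ⟂ CF and A1 meets BK tangentially, so UB is at right angles to BK, with radius 4.4, so the center U sits 4.4 in from both sides at U = (-48.70, 18.30). Then |PU| = |U − P| = 52.02.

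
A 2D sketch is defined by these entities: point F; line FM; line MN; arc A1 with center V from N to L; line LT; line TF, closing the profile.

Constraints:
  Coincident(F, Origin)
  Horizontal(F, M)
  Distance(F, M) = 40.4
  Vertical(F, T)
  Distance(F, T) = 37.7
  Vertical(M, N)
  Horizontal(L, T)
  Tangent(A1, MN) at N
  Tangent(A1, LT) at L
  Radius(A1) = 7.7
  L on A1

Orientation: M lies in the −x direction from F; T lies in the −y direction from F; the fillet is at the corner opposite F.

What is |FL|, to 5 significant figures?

49.906

The virtual corner opposite F is at (-40.400, -37.700). Since A1 is tangent to MN there, VN ⟂ MN and tangency of A1 to LT means the radius VL is perpendicular to LT, with radius 7.7, so the center V sits 7.7 in from both sides at V = (-32.700, -30.000). That places the tangent points at N = (-40.400, -30.000) on MN and L = (-32.700, -37.700) on LT. Then |FL| = |L − F| = 49.906.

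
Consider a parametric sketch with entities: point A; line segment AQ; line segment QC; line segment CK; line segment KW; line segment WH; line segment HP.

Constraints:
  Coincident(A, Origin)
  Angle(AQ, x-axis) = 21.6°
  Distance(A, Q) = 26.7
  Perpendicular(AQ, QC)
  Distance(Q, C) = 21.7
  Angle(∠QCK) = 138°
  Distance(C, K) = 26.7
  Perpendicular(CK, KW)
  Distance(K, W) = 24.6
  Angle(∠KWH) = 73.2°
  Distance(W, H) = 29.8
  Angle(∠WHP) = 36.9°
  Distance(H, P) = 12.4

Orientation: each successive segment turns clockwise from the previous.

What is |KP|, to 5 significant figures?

20.556

∠KWH = 73.2° gives WH at 52.800° from the x-axis; with |WH| = 29.8, H = (18.466, -3.0612). ∠WHP = 36.9° gives HP at -90.300° from the x-axis; with |HP| = 12.4, P = (18.401, -15.461). Then |KP| = |P − K| = 20.556.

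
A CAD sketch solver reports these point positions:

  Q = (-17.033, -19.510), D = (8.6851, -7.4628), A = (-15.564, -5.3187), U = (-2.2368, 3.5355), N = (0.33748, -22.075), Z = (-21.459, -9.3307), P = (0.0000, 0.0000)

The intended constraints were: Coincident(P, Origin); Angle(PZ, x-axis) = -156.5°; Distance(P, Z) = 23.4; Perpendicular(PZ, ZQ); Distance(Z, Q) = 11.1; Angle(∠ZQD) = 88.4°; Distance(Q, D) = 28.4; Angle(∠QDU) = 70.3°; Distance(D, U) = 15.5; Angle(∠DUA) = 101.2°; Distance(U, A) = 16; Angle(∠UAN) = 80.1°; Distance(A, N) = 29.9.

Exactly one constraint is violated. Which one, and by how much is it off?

Distance(A, N) = 29.9 — off by 6.80.

P = (0.00, 0.00) ✓; PZ at -156.5° ✓; |PZ| = 23.40 ✓; ∠(PZ, ZQ) = 90.00° ✓; |ZQ| = 11.10 ✓; ∠ZQD = 88.40° ✓; |QD| = 28.40 ✓; ∠QDU = 70.30° ✓; |DU| = 15.50 ✓; ∠DUA = 101.2° ✓; |UA| = 16.00 ✓; ∠UAN = 80.10° ✓; |AN| = 23.10 ✗.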